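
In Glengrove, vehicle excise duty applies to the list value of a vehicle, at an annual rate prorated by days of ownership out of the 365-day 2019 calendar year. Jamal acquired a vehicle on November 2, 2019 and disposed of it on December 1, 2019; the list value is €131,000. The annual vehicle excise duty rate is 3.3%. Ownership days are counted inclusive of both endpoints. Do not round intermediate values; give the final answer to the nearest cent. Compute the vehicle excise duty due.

€355.32

Days held (November 2 – December 1, 2019): 30 out of 365
Tax = €131,000 × 3.3% × 30/365 = €355.3151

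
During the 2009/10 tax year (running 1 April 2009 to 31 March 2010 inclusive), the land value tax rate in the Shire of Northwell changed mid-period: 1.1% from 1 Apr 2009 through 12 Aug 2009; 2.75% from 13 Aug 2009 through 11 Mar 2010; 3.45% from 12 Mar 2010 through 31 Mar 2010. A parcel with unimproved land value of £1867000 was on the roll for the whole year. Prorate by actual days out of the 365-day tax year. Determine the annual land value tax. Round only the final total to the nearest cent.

£40749.19

1 Apr – 12 Aug 2009: 134 days at 1.1% → £1867000 × 1.1% × 134/365 = £7539.6110
13 Aug 2009 – 11 Mar 2010: 211 days at 2.75% → £1867000 × 2.75% × 211/365 = £29680.1849
12 Mar – 31 Mar 2010: 20 days at 3.45% → £1867000 × 3.45% × 20/365 = £3529.3973
Total = £40749.1932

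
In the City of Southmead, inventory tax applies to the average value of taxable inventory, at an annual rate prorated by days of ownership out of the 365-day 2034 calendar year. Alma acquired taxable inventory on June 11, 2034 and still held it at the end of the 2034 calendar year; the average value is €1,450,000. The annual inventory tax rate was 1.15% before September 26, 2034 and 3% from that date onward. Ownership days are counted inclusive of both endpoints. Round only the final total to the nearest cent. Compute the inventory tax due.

€16,448.56

June 11 – September 25, 2034: 107 days at 1.15% → €1,450,000 × 1.15% × 107/365 = €4,888.2877
September 26 – December 31, 2034: 97 days at 3% → €1,450,000 × 3% × 97/365 = €11,560.2740
Total = €16,448.5616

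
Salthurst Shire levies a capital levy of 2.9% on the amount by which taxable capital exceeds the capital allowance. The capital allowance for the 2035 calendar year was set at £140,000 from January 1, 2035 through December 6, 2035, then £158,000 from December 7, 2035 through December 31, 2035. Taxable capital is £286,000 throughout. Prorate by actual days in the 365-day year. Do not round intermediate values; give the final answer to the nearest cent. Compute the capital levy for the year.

£4,198.25

January 1 – December 6, 2035: 340 days, exemption £140,000 → (£286,000 − £140,000) × 2.9% × 340/365 = £3,944.0000
December 7 – December 31, 2035: 25 days, exemption £158,000 → (£286,000 − £158,000) × 2.9% × 25/365 = £254.2466
Total = £4,198.2466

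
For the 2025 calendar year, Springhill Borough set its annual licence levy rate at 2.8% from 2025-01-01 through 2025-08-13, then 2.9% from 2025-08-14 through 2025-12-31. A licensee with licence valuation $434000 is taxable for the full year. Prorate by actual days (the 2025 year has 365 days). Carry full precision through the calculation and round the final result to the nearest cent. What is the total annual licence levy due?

2025-01-01 to 2025-08-13: 225 days at 2.8% → $434000 × 2.8% × 225/365 = $7490.9589
2025-08-14 to 2025-12-31: 140 days at 2.9% → $434000 × 2.9% × 140/365 = $4827.5068
Total = $12318.4658

$12318.47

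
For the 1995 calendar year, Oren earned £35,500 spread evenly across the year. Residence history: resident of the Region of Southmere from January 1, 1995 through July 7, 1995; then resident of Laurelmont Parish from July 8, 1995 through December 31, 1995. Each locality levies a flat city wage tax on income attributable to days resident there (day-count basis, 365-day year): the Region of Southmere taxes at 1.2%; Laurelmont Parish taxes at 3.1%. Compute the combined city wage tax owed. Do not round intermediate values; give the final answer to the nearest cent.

£753.09

The Region of Southmere, January 1 – July 7, 1995: 188 days → £35,500 × 1.2% × 188/365 = £219.4192
Laurelmont Parish, July 8 – December 31, 1995: 177 days → £35,500 × 3.1% × 177/365 = £533.6671
Total = £753.0863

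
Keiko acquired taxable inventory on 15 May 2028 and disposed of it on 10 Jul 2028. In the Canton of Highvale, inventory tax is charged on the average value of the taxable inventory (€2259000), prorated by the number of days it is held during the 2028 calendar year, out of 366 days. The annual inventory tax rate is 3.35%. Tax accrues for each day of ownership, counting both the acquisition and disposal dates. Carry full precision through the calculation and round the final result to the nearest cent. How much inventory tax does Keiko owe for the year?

€11785.68

Days held (15 May – 10 Jul 2028): 57 out of 366
Tax = €2259000 × 3.35% × 57/366 = €11785.6844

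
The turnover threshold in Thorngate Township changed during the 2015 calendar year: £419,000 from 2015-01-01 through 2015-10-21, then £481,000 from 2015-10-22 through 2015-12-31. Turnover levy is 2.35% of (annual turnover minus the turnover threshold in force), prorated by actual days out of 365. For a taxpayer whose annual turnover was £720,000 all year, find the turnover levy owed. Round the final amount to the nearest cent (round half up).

2015-01-01 to 2015-10-21: 294 days, exemption £419,000 → (£720,000 − £419,000) × 2.35% × 294/365 = £5,697.5589
2015-10-22 to 2015-12-31: 71 days, exemption £481,000 → (£720,000 − £481,000) × 2.35% × 71/365 = £1,092.5247
Total = £6,790.0836

£6,790.08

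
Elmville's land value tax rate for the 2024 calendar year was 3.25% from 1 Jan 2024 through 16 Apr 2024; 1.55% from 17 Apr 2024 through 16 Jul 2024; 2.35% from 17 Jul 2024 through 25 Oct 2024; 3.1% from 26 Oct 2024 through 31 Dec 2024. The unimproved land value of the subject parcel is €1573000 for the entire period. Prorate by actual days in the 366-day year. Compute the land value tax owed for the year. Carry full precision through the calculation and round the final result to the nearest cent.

1 Jan – 16 Apr 2024: 107 days at 3.25% → €1573000 × 3.25% × 107/366 = €14945.6489
17 Apr – 16 Jul 2024: 91 days at 1.55% → €1573000 × 1.55% × 91/366 = €6062.0669
17 Jul – 25 Oct 2024: 101 days at 2.35% → €1573000 × 2.35% × 101/366 = €10200.8620
26 Oct – 31 Dec 2024: 67 days at 3.1% → €1573000 × 3.1% × 67/366 = €8926.5601
Total = €40135.1380

€40135.14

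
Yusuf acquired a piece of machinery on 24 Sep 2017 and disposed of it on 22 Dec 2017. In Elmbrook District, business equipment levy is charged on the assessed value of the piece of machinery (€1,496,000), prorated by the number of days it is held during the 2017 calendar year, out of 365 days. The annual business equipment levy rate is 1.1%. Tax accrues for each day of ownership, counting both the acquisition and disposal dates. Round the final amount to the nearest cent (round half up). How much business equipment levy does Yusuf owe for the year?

€4,057.64

Days held (24 Sep – 22 Dec 2017): 90 out of 365
Tax = €1,496,000 × 1.1% × 90/365 = €4,057.6438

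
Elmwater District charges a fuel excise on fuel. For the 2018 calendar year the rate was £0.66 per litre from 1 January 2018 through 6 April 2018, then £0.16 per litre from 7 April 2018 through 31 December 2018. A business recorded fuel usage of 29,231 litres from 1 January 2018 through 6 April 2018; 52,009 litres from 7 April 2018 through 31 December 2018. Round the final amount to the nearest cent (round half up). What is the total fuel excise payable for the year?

1 January – 6 April 2018: 29,231 litres at £0.66/litre → £19292.46
7 April – 31 December 2018: 52,009 litres at £0.16/litre → £8321.44

£27613.90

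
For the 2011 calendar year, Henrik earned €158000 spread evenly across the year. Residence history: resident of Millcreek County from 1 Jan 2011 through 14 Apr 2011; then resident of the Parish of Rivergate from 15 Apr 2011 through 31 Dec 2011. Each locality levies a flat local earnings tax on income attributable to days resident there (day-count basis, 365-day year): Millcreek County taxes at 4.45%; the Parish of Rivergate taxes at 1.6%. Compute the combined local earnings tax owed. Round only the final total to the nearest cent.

Millcreek County, 1 Jan – 14 Apr 2011: 104 days → €158000 × 4.45% × 104/365 = €2003.3534
The Parish of Rivergate, 15 Apr – 31 Dec 2011: 261 days → €158000 × 1.6% × 261/365 = €1807.6932
Total = €3811.0466

€3811.05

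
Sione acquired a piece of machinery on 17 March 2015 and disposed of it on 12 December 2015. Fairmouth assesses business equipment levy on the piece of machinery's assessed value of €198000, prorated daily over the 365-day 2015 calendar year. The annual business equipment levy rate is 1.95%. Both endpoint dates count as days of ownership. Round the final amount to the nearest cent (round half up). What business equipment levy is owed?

€2866.66

Days held (17 March – 12 December 2015): 271 out of 365
Tax = €198000 × 1.95% × 271/365 = €2866.6603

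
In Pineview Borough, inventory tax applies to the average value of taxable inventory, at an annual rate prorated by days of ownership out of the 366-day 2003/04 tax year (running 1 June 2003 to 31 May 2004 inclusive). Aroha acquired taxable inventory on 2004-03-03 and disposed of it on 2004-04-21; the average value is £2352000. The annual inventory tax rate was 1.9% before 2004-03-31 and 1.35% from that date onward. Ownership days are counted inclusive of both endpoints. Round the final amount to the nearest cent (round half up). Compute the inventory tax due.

£5327.34

2004-03-03 to 2004-03-30: 28 days at 1.9% → £2352000 × 1.9% × 28/366 = £3418.7541
2004-03-31 to 2004-04-21: 22 days at 1.35% → £2352000 × 1.35% × 22/366 = £1908.5902
Total = £5327.3443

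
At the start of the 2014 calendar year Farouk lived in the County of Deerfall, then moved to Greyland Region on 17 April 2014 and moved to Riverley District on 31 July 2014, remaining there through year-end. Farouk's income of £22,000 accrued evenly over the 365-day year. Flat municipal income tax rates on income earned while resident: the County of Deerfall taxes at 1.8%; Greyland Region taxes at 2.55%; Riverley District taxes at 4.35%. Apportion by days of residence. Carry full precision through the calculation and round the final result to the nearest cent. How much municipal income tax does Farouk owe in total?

The County of Deerfall, 1 January – 16 April 2014: 106 days → £22,000 × 1.8% × 106/365 = £115.0027
Greyland Region, 17 April – 30 July 2014: 105 days → £22,000 × 2.55% × 105/365 = £161.3836
Riverley District, 31 July – 31 December 2014: 154 days → £22,000 × 4.35% × 154/365 = £403.7753
Total = £680.1616

£680.16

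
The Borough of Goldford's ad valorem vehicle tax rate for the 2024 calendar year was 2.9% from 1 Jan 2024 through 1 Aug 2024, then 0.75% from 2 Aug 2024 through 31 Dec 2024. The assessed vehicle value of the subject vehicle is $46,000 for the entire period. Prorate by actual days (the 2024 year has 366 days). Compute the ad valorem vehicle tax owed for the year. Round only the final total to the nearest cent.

$923.27

1 Jan – 1 Aug 2024: 214 days at 2.9% → $46,000 × 2.9% × 214/366 = $779.9891
2 Aug – 31 Dec 2024: 152 days at 0.75% → $46,000 × 0.75% × 152/366 = $143.2787
Total = $923.2678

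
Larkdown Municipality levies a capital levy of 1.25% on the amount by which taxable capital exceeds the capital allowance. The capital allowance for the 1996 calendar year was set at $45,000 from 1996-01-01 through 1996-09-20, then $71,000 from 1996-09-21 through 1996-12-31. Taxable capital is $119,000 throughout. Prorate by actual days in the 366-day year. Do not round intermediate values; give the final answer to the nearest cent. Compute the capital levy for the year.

$834.43

1996-01-01 to 1996-09-20: 264 days, exemption $45,000 → ($119,000 − $45,000) × 1.25% × 264/366 = $667.2131
1996-09-21 to 1996-12-31: 102 days, exemption $71,000 → ($119,000 − $71,000) × 1.25% × 102/366 = $167.2131
Total = $834.4262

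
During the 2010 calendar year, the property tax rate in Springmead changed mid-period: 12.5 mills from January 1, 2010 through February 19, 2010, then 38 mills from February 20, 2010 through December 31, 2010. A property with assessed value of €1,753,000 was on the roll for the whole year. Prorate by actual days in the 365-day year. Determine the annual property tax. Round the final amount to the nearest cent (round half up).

€60,490.51

January 1 – February 19, 2010: 50 days at 12.5 mills → €1,753,000 × 1.25% × 50/365 = €3,001.7123
February 20 – December 31, 2010: 315 days at 38 mills → €1,753,000 × 3.8% × 315/365 = €57,488.7945
Total = €60,490.5068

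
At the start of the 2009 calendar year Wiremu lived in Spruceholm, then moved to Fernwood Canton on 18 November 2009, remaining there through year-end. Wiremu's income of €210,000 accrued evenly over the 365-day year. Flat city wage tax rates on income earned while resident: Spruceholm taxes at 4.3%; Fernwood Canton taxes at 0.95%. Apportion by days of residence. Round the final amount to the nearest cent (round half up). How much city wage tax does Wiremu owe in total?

Spruceholm, 1 January – 17 November 2009: 321 days → €210,000 × 4.3% × 321/365 = €7,941.4521
Fernwood Canton, 18 November – 31 December 2009: 44 days → €210,000 × 0.95% × 44/365 = €240.4932
Total = €8,181.9452

€8,181.95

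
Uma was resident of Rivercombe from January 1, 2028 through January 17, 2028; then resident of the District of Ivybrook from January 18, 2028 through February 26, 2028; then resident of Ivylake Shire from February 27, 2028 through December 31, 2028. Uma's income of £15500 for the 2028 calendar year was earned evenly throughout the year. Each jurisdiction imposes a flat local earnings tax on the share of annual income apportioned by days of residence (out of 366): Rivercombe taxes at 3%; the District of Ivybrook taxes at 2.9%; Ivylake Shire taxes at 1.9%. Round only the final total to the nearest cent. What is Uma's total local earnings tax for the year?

£319.36

Rivercombe, January 1 – January 17, 2028: 17 days → £15500 × 3% × 17/366 = £21.5984
The District of Ivybrook, January 18 – February 26, 2028: 40 days → £15500 × 2.9% × 40/366 = £49.1257
Ivylake Shire, February 27 – December 31, 2028: 309 days → £15500 × 1.9% × 309/366 = £248.6352
Total = £319.3593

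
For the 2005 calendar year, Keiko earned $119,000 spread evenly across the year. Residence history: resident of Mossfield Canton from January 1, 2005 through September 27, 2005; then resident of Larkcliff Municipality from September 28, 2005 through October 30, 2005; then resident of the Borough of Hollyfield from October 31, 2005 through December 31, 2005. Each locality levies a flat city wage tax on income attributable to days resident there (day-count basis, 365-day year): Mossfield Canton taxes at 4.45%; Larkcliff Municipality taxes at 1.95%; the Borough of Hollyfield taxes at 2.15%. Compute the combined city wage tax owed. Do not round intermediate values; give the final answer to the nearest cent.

$4,561.61

Mossfield Canton, January 1 – September 27, 2005: 270 days → $119,000 × 4.45% × 270/365 = $3,917.2192
Larkcliff Municipality, September 28 – October 30, 2005: 33 days → $119,000 × 1.95% × 33/365 = $209.7986
The Borough of Hollyfield, October 31 – December 31, 2005: 62 days → $119,000 × 2.15% × 62/365 = $434.5945
Total = $4,561.6123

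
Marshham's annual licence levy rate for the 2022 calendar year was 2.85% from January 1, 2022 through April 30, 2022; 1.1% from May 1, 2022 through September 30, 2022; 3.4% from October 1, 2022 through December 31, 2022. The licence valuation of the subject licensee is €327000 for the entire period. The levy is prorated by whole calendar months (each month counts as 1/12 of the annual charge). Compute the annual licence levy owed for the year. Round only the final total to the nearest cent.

€7384.75

January 1 – April 30, 2022: 4 months at 2.85% → €327000 × 2.85% × 4/12 = €3106.5000
May 1 – September 30, 2022: 5 months at 1.1% → €327000 × 1.1% × 5/12 = €1498.7500
October 1 – December 31, 2022: 3 months at 3.4% → €327000 × 3.4% × 3/12 = €2779.5000
Total = €7384.7500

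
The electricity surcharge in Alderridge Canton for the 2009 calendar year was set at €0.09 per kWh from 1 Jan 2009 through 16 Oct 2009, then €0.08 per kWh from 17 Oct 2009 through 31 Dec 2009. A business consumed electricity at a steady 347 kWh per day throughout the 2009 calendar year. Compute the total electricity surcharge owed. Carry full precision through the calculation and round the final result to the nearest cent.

€11135.23

1 Jan – 16 Oct 2009: 289 days × 347 kWh/day = 100,283 kWh at €0.09/kWh → €9025.47
17 Oct – 31 Dec 2009: 76 days × 347 kWh/day = 26,372 kWh at €0.08/kWh → €2109.76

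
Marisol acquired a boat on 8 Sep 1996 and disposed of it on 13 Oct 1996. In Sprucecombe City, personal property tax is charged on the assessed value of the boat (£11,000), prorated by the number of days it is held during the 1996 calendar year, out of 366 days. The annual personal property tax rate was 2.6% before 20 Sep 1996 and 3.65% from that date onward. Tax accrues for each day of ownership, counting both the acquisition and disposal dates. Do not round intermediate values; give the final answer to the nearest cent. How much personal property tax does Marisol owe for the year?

£35.70

8 Sep – 19 Sep 1996: 12 days at 2.6% → £11,000 × 2.6% × 12/366 = £9.3770
20 Sep – 13 Oct 1996: 24 days at 3.65% → £11,000 × 3.65% × 24/366 = £26.3279
Total = £35.7049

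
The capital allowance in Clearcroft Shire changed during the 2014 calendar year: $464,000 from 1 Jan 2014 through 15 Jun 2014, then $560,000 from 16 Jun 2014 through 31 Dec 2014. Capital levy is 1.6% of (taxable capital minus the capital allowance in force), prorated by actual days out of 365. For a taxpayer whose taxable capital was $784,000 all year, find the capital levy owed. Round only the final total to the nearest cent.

$4,282.56

1 Jan – 15 Jun 2014: 166 days, exemption $464,000 → ($784,000 − $464,000) × 1.6% × 166/365 = $2,328.5479
16 Jun – 31 Dec 2014: 199 days, exemption $560,000 → ($784,000 − $560,000) × 1.6% × 199/365 = $1,954.0164
Total = $4,282.5644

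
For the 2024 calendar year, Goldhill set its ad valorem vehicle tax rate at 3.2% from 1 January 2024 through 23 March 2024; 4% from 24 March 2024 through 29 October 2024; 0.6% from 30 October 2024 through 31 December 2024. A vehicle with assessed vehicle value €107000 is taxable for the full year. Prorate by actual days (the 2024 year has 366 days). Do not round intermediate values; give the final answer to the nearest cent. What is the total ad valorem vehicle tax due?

€3459.67

1 January – 23 March 2024: 83 days at 3.2% → €107000 × 3.2% × 83/366 = €776.4809
24 March – 29 October 2024: 220 days at 4% → €107000 × 4% × 220/366 = €2572.6776
30 October – 31 December 2024: 63 days at 0.6% → €107000 × 0.6% × 63/366 = €110.5082
Total = €3459.6667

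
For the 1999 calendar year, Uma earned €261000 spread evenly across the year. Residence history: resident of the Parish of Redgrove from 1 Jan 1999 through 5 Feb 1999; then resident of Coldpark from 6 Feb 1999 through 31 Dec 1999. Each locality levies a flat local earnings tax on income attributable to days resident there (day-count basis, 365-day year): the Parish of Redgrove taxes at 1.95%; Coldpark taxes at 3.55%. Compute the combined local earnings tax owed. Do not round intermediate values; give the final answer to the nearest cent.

The Parish of Redgrove, 1 Jan – 5 Feb 1999: 36 days → €261000 × 1.95% × 36/365 = €501.9781
Coldpark, 6 Feb – 31 Dec 1999: 329 days → €261000 × 3.55% × 329/365 = €8351.6425
Total = €8853.6205

€8853.62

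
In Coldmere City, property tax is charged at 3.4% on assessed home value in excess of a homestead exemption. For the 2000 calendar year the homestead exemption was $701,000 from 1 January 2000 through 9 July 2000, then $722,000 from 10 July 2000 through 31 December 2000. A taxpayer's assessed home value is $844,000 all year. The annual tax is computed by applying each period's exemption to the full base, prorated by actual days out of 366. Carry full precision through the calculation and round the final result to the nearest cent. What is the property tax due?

$4,520.61

1 January – 9 July 2000: 191 days, exemption $701,000 → ($844,000 − $701,000) × 3.4% × 191/366 = $2,537.2732
10 July – 31 December 2000: 175 days, exemption $722,000 → ($844,000 − $722,000) × 3.4% × 175/366 = $1,983.3333
Total = $4,520.6066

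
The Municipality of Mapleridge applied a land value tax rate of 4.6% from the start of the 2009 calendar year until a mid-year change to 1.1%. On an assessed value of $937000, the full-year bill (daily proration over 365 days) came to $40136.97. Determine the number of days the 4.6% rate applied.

Let d = days at the first rate; then 365 − d days at the second rate.
$937000 × [4.6%·d + 1.1%·(365−d)] / 365 = $40136.97
Solving gives d = 332, so the new rate took effect on November 29, 2009.

332 days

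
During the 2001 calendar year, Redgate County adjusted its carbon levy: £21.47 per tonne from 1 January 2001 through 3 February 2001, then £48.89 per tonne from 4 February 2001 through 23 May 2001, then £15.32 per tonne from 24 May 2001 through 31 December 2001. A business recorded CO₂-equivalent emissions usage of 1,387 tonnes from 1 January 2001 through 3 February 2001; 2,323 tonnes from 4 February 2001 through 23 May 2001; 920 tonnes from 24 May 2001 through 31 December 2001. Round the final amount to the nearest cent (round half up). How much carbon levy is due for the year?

£157444.76

1 January – 3 February 2001: 1,387 tonnes at £21.47/tonne → £29778.89
4 February – 23 May 2001: 2,323 tonnes at £48.89/tonne → £113571.47
24 May – 31 December 2001: 920 tonnes at £15.32/tonne → £14094.40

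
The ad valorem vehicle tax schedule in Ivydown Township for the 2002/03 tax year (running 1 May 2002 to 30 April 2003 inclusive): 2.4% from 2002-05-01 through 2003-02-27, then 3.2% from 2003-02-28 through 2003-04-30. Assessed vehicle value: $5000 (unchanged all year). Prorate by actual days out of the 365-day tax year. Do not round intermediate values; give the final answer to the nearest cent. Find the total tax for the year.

$126.79

2002-05-01 to 2003-02-27: 303 days at 2.4% → $5000 × 2.4% × 303/365 = $99.6164
2003-02-28 to 2003-04-30: 62 days at 3.2% → $5000 × 3.2% × 62/365 = $27.1781
Total = $126.7945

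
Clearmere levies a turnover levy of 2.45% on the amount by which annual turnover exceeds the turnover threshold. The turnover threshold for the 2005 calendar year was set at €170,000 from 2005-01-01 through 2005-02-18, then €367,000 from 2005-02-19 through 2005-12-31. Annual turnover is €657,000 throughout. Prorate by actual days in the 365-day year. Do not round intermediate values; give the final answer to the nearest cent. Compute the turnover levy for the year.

€7,752.94

2005-01-01 to 2005-02-18: 49 days, exemption €170,000 → (€657,000 − €170,000) × 2.45% × 49/365 = €1,601.7630
2005-02-19 to 2005-12-31: 316 days, exemption €367,000 → (€657,000 − €367,000) × 2.45% × 316/365 = €6,151.1781
Total = €7,752.9411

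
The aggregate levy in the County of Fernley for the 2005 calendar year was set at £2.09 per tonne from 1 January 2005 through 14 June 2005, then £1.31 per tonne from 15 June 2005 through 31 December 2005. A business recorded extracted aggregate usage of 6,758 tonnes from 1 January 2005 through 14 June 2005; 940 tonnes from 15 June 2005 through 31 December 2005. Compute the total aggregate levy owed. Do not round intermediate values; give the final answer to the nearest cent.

£15355.62

1 January – 14 June 2005: 6,758 tonnes at £2.09/tonne → £14124.22
15 June – 31 December 2005: 940 tonnes at £1.31/tonne → £1231.40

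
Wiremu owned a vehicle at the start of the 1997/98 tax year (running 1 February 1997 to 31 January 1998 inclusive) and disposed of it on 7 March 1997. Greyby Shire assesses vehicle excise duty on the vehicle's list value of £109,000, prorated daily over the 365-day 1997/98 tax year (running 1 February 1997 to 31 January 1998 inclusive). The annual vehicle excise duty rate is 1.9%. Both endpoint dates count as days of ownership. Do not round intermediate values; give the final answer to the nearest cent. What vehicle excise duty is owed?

£198.59

Days held (1 February – 7 March 1997): 35 out of 365
Tax = £109,000 × 1.9% × 35/365 = £198.5890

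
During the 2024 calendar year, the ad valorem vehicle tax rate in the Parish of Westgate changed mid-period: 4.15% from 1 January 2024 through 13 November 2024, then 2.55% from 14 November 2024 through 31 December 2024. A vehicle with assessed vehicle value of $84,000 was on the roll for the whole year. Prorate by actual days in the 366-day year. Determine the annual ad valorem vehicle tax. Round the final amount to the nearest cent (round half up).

1 January – 13 November 2024: 318 days at 4.15% → $84,000 × 4.15% × 318/366 = $3,028.8197
14 November – 31 December 2024: 48 days at 2.55% → $84,000 × 2.55% × 48/366 = $280.9180
Total = $3,309.7377

$3,309.74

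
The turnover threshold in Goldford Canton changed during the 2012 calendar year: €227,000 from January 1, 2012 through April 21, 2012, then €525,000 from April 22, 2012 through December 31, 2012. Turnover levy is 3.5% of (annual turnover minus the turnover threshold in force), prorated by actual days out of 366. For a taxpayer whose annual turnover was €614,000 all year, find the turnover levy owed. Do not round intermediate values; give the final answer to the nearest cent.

January 1 – April 21, 2012: 112 days, exemption €227,000 → (€614,000 − €227,000) × 3.5% × 112/366 = €4,144.9180
April 22 – December 31, 2012: 254 days, exemption €525,000 → (€614,000 − €525,000) × 3.5% × 254/366 = €2,161.7760
Total = €6,306.6940

€6,306.69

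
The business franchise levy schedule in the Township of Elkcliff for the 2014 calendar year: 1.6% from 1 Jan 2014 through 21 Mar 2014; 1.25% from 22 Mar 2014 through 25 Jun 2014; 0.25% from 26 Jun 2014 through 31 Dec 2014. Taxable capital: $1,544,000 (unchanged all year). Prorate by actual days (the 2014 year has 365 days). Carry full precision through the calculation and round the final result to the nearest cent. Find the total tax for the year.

$12,489.48

1 Jan – 21 Mar 2014: 80 days at 1.6% → $1,544,000 × 1.6% × 80/365 = $5,414.5753
22 Mar – 25 Jun 2014: 96 days at 1.25% → $1,544,000 × 1.25% × 96/365 = $5,076.1644
26 Jun – 31 Dec 2014: 189 days at 0.25% → $1,544,000 × 0.25% × 189/365 = $1,998.7397
Total = $12,489.4795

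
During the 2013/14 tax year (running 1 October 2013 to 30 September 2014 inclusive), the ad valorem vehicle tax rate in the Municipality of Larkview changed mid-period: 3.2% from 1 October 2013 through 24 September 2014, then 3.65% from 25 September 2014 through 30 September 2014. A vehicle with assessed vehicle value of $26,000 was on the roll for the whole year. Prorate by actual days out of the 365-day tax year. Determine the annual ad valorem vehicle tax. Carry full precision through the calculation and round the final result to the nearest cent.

1 October 2013 – 24 September 2014: 359 days at 3.2% → $26,000 × 3.2% × 359/365 = $818.3233
25 September – 30 September 2014: 6 days at 3.65% → $26,000 × 3.65% × 6/365 = $15.6000
Total = $833.9233

$833.92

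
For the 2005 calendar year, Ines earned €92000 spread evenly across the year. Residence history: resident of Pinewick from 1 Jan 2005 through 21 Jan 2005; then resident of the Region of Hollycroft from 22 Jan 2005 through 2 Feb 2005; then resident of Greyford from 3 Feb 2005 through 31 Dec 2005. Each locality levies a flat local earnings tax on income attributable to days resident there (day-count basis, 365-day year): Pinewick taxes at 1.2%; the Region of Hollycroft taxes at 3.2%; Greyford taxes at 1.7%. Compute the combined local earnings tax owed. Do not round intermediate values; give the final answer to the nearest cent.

€1582.90

Pinewick, 1 Jan – 21 Jan 2005: 21 days → €92000 × 1.2% × 21/365 = €63.5178
The Region of Hollycroft, 22 Jan – 2 Feb 2005: 12 days → €92000 × 3.2% × 12/365 = €96.7890
Greyford, 3 Feb – 31 Dec 2005: 332 days → €92000 × 1.7% × 332/365 = €1422.5973
Total = €1582.9041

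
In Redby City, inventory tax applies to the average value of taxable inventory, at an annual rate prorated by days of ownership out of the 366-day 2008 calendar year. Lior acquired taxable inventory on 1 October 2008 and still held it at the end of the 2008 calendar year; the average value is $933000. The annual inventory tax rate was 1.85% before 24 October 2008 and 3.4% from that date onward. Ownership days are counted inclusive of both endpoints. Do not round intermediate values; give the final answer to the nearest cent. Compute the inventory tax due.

$7065.05

1 October – 23 October 2008: 23 days at 1.85% → $933000 × 1.85% × 23/366 = $1084.6762
24 October – 31 December 2008: 69 days at 3.4% → $933000 × 3.4% × 69/366 = $5980.3770
Total = $7065.0533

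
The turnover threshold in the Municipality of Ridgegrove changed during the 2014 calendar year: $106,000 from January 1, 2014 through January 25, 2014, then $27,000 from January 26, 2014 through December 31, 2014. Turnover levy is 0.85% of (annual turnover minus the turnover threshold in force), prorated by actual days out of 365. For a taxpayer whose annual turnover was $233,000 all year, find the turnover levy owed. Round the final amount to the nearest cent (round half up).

January 1 – January 25, 2014: 25 days, exemption $106,000 → ($233,000 − $106,000) × 0.85% × 25/365 = $73.9384
January 26 – December 31, 2014: 340 days, exemption $27,000 → ($233,000 − $27,000) × 0.85% × 340/365 = $1,631.0685
Total = $1,705.0068

$1,705.01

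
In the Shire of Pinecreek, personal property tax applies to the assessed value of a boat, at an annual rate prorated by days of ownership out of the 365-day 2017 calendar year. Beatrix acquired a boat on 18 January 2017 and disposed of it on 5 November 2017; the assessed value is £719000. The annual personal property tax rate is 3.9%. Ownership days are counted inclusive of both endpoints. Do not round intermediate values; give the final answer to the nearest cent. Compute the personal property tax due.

£22432.80

Days held (18 January – 5 November 2017): 292 out of 365
Tax = £719000 × 3.9% × 292/365 = £22432.8000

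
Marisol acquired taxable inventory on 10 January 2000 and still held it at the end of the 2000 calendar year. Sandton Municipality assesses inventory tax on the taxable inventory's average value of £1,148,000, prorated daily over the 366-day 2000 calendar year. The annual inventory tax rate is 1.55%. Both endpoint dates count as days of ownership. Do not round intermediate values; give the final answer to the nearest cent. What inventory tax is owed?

£17,356.44

Days held (10 January – 31 December 2000): 357 out of 366
Tax = £1,148,000 × 1.55% × 357/366 = £17,356.4426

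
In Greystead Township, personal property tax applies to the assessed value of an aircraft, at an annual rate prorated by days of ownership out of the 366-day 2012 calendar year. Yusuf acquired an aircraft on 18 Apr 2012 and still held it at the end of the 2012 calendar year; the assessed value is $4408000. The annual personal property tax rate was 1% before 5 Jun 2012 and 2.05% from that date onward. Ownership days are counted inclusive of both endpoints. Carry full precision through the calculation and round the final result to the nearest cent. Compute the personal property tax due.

$57629.18

18 Apr – 4 Jun 2012: 48 days at 1% → $4408000 × 1% × 48/366 = $5780.9836
5 Jun – 31 Dec 2012: 210 days at 2.05% → $4408000 × 2.05% × 210/366 = $51848.1967
Total = $57629.1803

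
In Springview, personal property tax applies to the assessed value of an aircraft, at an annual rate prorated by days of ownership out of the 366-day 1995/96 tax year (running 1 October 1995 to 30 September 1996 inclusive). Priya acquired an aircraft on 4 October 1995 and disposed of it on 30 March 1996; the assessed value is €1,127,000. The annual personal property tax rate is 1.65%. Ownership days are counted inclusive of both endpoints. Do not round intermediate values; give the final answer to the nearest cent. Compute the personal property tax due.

Days held (4 October 1995 – 30 March 1996): 179 out of 366
Tax = €1,127,000 × 1.65% × 179/366 = €9,094.5205

€9,094.52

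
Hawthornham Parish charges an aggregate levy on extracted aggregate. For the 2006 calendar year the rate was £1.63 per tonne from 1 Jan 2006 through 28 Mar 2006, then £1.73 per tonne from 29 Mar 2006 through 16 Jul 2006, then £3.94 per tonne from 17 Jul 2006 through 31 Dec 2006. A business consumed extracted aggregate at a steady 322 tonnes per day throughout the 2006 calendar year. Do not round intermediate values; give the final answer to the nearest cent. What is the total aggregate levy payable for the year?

1 Jan – 28 Mar 2006: 87 days × 322 tonnes/day = 28,014 tonnes at £1.63/tonne → £45662.82
29 Mar – 16 Jul 2006: 110 days × 322 tonnes/day = 35,420 tonnes at £1.73/tonne → £61276.60
17 Jul – 31 Dec 2006: 168 days × 322 tonnes/day = 54,096 tonnes at £3.94/tonne → £213138.24

£320077.66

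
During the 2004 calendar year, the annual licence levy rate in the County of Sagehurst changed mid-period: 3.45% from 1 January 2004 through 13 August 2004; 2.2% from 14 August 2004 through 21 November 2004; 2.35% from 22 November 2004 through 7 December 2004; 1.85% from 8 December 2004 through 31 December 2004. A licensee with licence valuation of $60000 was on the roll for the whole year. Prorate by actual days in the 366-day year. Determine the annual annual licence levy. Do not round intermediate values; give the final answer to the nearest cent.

1 January – 13 August 2004: 226 days at 3.45% → $60000 × 3.45% × 226/366 = $1278.1967
14 August – 21 November 2004: 100 days at 2.2% → $60000 × 2.2% × 100/366 = $360.6557
22 November – 7 December 2004: 16 days at 2.35% → $60000 × 2.35% × 16/366 = $61.6393
8 December – 31 December 2004: 24 days at 1.85% → $60000 × 1.85% × 24/366 = $72.7869
Total = $1773.2787

$1773.28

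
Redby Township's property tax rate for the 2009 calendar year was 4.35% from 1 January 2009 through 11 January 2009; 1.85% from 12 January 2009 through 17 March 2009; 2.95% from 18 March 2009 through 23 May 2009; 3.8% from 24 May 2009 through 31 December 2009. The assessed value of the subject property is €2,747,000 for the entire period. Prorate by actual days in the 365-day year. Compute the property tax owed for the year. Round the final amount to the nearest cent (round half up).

€91,016.01

1 January – 11 January 2009: 11 days at 4.35% → €2,747,000 × 4.35% × 11/365 = €3,601.2041
12 January – 17 March 2009: 65 days at 1.85% → €2,747,000 × 1.85% × 65/365 = €9,050.0479
18 March – 23 May 2009: 67 days at 2.95% → €2,747,000 × 2.95% × 67/365 = €14,875.1932
24 May – 31 December 2009: 222 days at 3.8% → €2,747,000 × 3.8% × 222/365 = €63,489.5671
Total = €91,016.0123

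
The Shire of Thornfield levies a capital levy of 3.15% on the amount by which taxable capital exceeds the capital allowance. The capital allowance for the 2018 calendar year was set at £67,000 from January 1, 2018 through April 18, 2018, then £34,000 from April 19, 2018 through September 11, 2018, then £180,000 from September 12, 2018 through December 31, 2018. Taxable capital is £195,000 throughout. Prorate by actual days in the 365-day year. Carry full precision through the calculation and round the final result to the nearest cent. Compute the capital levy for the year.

January 1 – April 18, 2018: 108 days, exemption £67,000 → (£195,000 − £67,000) × 3.15% × 108/365 = £1,193.0301
April 19 – September 11, 2018: 146 days, exemption £34,000 → (£195,000 − £34,000) × 3.15% × 146/365 = £2,028.6000
September 12 – December 31, 2018: 111 days, exemption £180,000 → (£195,000 − £180,000) × 3.15% × 111/365 = £143.6918
Total = £3,365.3219

£3,365.32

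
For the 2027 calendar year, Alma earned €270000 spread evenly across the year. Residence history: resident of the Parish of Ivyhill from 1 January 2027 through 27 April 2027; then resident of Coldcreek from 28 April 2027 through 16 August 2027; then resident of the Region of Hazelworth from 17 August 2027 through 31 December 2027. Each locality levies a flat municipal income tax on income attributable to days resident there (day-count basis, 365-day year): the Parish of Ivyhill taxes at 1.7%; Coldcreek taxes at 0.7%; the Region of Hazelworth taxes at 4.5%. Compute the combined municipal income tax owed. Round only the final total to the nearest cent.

The Parish of Ivyhill, 1 January – 27 April 2027: 117 days → €270000 × 1.7% × 117/365 = €1471.3151
Coldcreek, 28 April – 16 August 2027: 111 days → €270000 × 0.7% × 111/365 = €574.7671
The Region of Hazelworth, 17 August – 31 December 2027: 137 days → €270000 × 4.5% × 137/365 = €4560.4110
Total = €6606.4932

€6606.49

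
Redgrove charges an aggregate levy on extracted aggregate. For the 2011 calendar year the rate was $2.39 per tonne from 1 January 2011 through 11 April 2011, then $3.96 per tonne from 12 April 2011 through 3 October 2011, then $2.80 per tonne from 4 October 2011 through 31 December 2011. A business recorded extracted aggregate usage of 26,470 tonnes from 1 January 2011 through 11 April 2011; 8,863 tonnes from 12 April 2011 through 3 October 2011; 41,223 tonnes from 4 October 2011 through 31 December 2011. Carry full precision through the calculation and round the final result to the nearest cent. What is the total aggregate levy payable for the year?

1 January – 11 April 2011: 26,470 tonnes at $2.39/tonne → $63,263.30
12 April – 3 October 2011: 8,863 tonnes at $3.96/tonne → $35,097.48
4 October – 31 December 2011: 41,223 tonnes at $2.80/tonne → $115,424.40

$213,785.18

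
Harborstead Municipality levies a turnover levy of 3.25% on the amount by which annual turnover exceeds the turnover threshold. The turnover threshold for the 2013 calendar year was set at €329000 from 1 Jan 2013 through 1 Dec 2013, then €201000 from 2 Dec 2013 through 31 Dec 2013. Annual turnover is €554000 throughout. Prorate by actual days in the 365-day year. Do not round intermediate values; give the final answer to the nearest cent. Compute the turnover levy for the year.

1 Jan – 1 Dec 2013: 335 days, exemption €329000 → (€554000 − €329000) × 3.25% × 335/365 = €6711.4726
2 Dec – 31 Dec 2013: 30 days, exemption €201000 → (€554000 − €201000) × 3.25% × 30/365 = €942.9452
Total = €7654.4178

€7654.42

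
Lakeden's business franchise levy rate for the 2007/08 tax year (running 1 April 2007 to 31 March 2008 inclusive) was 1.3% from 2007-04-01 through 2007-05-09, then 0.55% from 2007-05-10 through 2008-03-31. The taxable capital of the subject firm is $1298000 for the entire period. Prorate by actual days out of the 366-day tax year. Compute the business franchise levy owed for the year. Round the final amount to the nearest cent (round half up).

$8176.34

2007-04-01 to 2007-05-09: 39 days at 1.3% → $1298000 × 1.3% × 39/366 = $1798.0492
2007-05-10 to 2008-03-31: 327 days at 0.55% → $1298000 × 0.55% × 327/366 = $6378.2869
Total = $8176.3361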